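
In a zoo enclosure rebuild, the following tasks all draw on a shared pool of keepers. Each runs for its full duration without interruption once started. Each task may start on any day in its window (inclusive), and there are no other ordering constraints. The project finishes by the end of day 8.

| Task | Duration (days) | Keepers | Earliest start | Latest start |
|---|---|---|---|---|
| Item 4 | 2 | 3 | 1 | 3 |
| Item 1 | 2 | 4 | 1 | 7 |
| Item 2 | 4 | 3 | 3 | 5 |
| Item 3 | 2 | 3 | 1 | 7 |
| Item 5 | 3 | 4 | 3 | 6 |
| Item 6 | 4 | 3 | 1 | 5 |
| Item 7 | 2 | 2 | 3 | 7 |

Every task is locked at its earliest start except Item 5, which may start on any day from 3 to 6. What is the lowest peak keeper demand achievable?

13

Item 5@3: d1:13  d2:13  d3:12  d4:12  d5:7  d6:3  d7:0  d8:0 → peak 13
Item 5@4: d1:13  d2:13  d3:8  d4:12  d5:7  d6:7  d7:0  d8:0 → peak 13
Item 5@5: d1:13  d2:13  d3:8  d4:8  d5:7  d6:7  d7:4  d8:0 → peak 13
Item 5@6: d1:13  d2:13  d3:8  d4:8  d5:3  d6:7  d7:4  d8:4 → peak 13
Best is Item 5@3, peak 13.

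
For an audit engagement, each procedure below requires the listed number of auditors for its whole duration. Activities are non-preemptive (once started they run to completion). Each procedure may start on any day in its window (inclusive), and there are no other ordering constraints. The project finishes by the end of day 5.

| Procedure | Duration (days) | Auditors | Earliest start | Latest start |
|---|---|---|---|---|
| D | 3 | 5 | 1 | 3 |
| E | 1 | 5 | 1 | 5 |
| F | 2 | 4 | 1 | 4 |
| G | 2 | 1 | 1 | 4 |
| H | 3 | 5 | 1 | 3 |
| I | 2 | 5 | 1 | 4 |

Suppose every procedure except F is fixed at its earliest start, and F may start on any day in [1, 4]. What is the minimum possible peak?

21

F@1: d1:25  d2:20  d3:10  d4:0  d5:0 → peak 25
F@2: d1:21  d2:20  d3:14  d4:0  d5:0 → peak 21
F@3: d1:21  d2:16  d3:14  d4:4  d5:0 → peak 21
F@4: d1:21  d2:16  d3:10  d4:4  d5:4 → peak 21
Best is F@2, peak 21.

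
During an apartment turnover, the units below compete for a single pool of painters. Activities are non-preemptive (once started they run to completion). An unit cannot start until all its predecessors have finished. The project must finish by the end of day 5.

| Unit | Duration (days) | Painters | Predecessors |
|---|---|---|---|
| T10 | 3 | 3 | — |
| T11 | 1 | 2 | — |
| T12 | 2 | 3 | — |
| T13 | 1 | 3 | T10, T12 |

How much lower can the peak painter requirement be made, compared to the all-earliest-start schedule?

Early-start peak: d1:8  d2:6  d3:3  d4:3  d5:0 ⇒ 8.
Leveled (T10@1, T11@1, T12@2, T13@4): d1:5  d2:6  d3:6  d4:3  d5:0 ⇒ 6.
Reduction 8 − 6 = 2.

2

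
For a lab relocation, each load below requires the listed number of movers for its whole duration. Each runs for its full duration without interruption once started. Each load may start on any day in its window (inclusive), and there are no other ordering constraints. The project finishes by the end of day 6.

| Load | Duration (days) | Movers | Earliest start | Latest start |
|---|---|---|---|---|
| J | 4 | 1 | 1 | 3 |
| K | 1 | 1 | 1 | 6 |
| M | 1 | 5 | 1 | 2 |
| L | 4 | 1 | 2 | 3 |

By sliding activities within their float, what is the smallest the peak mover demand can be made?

Early-start (J@1, K@1, M@1, L@2) gives peak 7: d1:7  d2:2  d3:2  d4:2  d5:1  d6:0.
Shift J→2, K→2.
Schedule J@2, K@2, M@1, L@2: d1:5  d2:3  d3:2  d4:2  d5:2  d6:0 — peak 5.

5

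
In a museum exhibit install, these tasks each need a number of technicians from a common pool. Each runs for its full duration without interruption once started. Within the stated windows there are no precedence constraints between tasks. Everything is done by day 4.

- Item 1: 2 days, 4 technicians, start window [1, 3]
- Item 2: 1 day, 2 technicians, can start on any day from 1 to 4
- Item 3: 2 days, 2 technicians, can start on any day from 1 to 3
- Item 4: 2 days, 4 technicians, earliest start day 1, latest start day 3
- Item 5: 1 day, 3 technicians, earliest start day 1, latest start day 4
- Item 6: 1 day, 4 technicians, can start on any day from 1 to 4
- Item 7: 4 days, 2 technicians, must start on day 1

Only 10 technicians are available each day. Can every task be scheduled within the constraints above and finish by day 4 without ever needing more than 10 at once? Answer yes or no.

yes

Schedule Item 1@1, Item 2@1, Item 3@1, Item 4@3, Item 5@3, Item 6@4, Item 7@1: d1:10  d2:8  d3:9  d4:10 — peak 10 ≤ 10.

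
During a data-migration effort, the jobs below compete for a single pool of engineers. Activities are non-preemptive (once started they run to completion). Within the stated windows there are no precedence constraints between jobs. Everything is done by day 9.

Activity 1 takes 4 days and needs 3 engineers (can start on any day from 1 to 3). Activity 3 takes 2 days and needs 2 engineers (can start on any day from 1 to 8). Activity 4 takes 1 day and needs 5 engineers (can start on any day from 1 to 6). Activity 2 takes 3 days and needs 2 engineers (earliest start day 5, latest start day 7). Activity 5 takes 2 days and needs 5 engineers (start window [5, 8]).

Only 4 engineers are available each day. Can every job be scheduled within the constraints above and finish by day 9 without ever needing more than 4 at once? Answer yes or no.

no

Total engineer-days = 37; over 9 days the average is 37/9 > 4, so some day must exceed 4.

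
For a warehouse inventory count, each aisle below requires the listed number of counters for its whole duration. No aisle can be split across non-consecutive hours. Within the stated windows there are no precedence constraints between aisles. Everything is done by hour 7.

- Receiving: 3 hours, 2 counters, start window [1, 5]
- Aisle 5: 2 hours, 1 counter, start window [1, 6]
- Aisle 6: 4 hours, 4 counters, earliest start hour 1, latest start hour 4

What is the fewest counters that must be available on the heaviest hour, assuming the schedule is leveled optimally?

Early-start (Receiving@1, Aisle 5@1, Aisle 6@1) gives peak 7: h1:7  h2:7  h3:6  h4:4  h5:0  h6:0  h7:0.
Shift Aisle 6→4.
Schedule Receiving@1, Aisle 5@1, Aisle 6@4: h1:3  h2:3  h3:2  h4:4  h5:4  h6:4  h7:4 — peak 4.
Total counter-hours = 24 over 7 hours ⇒ peak ≥ ⌈24/7⌉ = 4, so 4 is optimal.

4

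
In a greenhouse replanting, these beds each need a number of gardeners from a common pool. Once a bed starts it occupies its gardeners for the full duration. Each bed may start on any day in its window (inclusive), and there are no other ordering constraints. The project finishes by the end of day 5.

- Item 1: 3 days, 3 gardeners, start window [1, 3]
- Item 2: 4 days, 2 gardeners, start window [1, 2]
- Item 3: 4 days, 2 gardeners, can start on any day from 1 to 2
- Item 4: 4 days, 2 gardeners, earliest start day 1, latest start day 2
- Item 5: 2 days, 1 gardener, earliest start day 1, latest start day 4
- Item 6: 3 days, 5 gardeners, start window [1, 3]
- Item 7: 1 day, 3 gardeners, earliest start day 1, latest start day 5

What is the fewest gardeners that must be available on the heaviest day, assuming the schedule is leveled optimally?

14

Early-start (Item 1@1, Item 2@1, Item 3@1, Item 4@1, Item 5@1, Item 6@1, Item 7@1) gives peak 18: d1:18  d2:15  d3:14  d4:6  d5:0.
Shift Item 6→3.
Schedule Item 1@1, Item 2@1, Item 3@1, Item 4@1, Item 5@1, Item 6@3, Item 7@1: d1:13  d2:10  d3:14  d4:11  d5:5 — peak 14.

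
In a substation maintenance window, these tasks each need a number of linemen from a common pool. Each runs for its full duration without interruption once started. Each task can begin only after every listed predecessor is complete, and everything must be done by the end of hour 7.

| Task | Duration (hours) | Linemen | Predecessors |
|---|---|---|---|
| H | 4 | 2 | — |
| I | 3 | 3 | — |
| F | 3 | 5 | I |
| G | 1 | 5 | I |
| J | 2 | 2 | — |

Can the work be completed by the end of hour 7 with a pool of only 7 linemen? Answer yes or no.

yes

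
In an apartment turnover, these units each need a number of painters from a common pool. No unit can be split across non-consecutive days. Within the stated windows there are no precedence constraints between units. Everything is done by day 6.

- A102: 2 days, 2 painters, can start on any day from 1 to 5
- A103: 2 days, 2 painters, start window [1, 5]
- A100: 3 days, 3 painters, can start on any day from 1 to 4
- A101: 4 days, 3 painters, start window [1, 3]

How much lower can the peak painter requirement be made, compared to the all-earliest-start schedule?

4

Early-start peak: d1:10  d2:10  d3:6  d4:3  d5:0  d6:0 ⇒ 10.
Leveled (A102@1, A103@1, A100@3, A101@3): d1:4  d2:4  d3:6  d4:6  d5:6  d6:3 ⇒ 6.
Reduction 10 − 6 = 4.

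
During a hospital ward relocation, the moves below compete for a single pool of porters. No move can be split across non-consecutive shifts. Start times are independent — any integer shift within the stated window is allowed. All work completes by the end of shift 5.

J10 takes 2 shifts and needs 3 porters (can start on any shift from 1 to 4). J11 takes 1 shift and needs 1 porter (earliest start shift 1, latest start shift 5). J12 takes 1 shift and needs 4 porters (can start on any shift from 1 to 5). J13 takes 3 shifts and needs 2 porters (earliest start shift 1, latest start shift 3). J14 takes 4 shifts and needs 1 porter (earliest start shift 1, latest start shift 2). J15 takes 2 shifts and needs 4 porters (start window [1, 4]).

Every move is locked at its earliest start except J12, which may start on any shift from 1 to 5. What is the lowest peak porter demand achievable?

J12@1: s1:15  s2:10  s3:3  s4:1  s5:0 → peak 15
J12@2: s1:11  s2:14  s3:3  s4:1  s5:0 → peak 14
J12@3: s1:11  s2:10  s3:7  s4:1  s5:0 → peak 11
J12@4: s1:11  s2:10  s3:3  s4:5  s5:0 → peak 11
J12@5: s1:11  s2:10  s3:3  s4:1  s5:4 → peak 11
Best is J12@3, peak 11.

11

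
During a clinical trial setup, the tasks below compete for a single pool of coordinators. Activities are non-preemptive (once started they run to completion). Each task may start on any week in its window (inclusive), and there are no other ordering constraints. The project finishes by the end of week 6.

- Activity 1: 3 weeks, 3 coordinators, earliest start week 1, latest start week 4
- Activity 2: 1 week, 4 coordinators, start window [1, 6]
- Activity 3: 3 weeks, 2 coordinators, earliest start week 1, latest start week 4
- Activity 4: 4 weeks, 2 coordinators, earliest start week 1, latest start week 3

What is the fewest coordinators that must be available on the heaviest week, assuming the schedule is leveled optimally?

Early-start (Activity 1@1, Activity 2@1, Activity 3@1, Activity 4@1) gives peak 11: w1:11  w2:7  w3:7  w4:2  w5:0  w6:0.
Shift Activity 2→5, Activity 3→4.
Schedule Activity 1@1, Activity 2@5, Activity 3@4, Activity 4@1: w1:5  w2:5  w3:5  w4:4  w5:6  w6:2 — peak 6.

6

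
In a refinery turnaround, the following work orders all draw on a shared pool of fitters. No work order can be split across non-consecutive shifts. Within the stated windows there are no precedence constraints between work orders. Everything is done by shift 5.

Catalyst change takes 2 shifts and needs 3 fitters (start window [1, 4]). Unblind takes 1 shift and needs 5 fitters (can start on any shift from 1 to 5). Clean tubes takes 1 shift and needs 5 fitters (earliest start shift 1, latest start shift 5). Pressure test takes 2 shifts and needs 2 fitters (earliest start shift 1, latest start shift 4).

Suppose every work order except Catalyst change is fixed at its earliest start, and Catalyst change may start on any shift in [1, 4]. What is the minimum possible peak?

Catalyst change@1: s1:15  s2:5  s3:0  s4:0  s5:0 → peak 15
Catalyst change@2: s1:12  s2:5  s3:3  s4:0  s5:0 → peak 12
Catalyst change@3: s1:12  s2:2  s3:3  s4:3  s5:0 → peak 12
Catalyst change@4: s1:12  s2:2  s3:0  s4:3  s5:3 → peak 12
Best is Catalyst change@2, peak 12.

12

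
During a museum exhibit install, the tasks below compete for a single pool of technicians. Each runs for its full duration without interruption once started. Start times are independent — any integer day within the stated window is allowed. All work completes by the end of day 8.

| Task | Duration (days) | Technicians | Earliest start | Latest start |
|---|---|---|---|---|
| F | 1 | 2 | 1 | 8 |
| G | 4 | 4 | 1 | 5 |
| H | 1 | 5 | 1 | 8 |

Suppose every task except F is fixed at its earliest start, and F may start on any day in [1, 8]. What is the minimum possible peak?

9

F@1: d1:11  d2:4  d3:4  d4:4  d5:0  d6:0  d7:0  d8:0 → peak 11
F@2: d1:9  d2:6  d3:4  d4:4  d5:0  d6:0  d7:0  d8:0 → peak 9
F@3: d1:9  d2:4  d3:6  d4:4  d5:0  d6:0  d7:0  d8:0 → peak 9
F@4: d1:9  d2:4  d3:4  d4:6  d5:0  d6:0  d7:0  d8:0 → peak 9
F@5: d1:9  d2:4  d3:4  d4:4  d5:2  d6:0  d7:0  d8:0 → peak 9
F@6: d1:9  d2:4  d3:4  d4:4  d5:0  d6:2  d7:0  d8:0 → peak 9
F@7: d1:9  d2:4  d3:4  d4:4  d5:0  d6:0  d7:2  d8:0 → peak 9
F@8: d1:9  d2:4  d3:4  d4:4  d5:0  d6:0  d7:0  d8:2 → peak 9
Best is F@2, peak 9.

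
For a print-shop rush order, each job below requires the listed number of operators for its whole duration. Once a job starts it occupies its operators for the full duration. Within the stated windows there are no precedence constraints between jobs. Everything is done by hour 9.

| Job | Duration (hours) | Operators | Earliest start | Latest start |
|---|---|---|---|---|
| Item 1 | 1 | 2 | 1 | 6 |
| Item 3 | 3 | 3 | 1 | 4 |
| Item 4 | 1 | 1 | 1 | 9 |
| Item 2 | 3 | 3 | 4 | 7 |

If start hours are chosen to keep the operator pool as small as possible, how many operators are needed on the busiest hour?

Early-start (Item 1@1, Item 3@1, Item 4@1, Item 2@4) gives peak 6: h1:6  h2:3  h3:3  h4:3  h5:3  h6:3  h7:0  h8:0  h9:0.
Shift Item 3→2, Item 2→5.
Schedule Item 1@1, Item 3@2, Item 4@1, Item 2@5: h1:3  h2:3  h3:3  h4:3  h5:3  h6:3  h7:3  h8:0  h9:0 — peak 3.
Total operator-hours = 21 over 9 hours ⇒ peak ≥ ⌈21/9⌉ = 3, so 3 is optimal.

3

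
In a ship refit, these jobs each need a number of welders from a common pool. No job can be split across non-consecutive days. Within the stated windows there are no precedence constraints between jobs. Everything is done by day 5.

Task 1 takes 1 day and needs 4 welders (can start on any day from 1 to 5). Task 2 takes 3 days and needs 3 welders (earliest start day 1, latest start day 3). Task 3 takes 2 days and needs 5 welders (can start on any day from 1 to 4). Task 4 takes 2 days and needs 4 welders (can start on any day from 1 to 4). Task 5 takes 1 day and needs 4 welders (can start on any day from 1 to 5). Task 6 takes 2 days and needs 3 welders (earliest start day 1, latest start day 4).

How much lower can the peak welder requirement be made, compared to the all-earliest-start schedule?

13

Early-start peak: d1:23  d2:15  d3:3  d4:0  d5:0 ⇒ 23.
Leveled (Task 1@1, Task 2@1, Task 3@3, Task 4@4, Task 5@2, Task 6@1): d1:10  d2:10  d3:8  d4:9  d5:4 ⇒ 10.
Reduction 23 − 10 = 13.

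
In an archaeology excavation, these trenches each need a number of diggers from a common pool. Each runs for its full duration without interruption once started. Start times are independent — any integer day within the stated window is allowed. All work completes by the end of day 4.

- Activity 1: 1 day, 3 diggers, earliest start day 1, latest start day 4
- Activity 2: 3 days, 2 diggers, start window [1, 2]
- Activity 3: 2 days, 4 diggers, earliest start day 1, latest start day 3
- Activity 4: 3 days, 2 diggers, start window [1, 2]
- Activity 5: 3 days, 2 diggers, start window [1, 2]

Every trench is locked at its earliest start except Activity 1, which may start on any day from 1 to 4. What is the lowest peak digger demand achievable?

10

Activity 1@1: d1:13  d2:10  d3:6  d4:0 → peak 13
Activity 1@2: d1:10  d2:13  d3:6  d4:0 → peak 13
Activity 1@3: d1:10  d2:10  d3:9  d4:0 → peak 10
Activity 1@4: d1:10  d2:10  d3:6  d4:3 → peak 10
Best is Activity 1@3, peak 10.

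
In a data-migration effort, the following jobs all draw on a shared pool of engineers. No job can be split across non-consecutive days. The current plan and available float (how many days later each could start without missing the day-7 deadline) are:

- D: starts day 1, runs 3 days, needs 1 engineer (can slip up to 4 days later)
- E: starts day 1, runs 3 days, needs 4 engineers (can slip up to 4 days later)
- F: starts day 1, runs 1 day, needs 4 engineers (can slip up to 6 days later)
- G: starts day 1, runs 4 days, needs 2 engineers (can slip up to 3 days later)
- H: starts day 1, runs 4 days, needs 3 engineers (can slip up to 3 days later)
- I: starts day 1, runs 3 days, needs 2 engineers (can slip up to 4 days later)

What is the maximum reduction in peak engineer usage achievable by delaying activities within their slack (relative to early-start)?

Early-start peak: d1:16  d2:12  d3:12  d4:5  d5:0  d6:0  d7:0 ⇒ 16.
Leveled (D@1, E@1, F@7, G@1, H@4, I@4): d1:7  d2:7  d3:7  d4:7  d5:5  d6:5  d7:7 ⇒ 7.
Reduction 16 − 7 = 9.

9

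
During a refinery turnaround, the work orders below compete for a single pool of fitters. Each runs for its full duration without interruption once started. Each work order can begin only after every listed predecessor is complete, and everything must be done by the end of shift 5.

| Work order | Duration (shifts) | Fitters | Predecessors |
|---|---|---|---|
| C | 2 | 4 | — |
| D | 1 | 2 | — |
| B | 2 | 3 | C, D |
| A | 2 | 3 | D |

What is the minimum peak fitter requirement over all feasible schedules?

6

Early-start (C@1, D@1, B@3, A@2) gives peak 7: s1:6  s2:7  s3:6  s4:3  s5:0.
Shift A→3.
Schedule C@1, D@1, B@3, A@3: s1:6  s2:4  s3:6  s4:6  s5:0 — peak 6.
No arrangement of the 17 feasible schedules does better.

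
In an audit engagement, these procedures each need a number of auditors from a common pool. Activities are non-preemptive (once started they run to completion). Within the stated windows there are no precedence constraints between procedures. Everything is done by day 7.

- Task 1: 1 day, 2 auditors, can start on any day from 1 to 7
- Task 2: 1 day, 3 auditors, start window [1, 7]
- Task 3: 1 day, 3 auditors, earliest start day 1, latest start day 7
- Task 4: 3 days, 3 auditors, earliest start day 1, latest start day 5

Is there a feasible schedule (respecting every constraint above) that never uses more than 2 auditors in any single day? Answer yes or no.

Total auditor-days = 17; over 7 days the average is 17/7 > 2, so some day must exceed 2.

no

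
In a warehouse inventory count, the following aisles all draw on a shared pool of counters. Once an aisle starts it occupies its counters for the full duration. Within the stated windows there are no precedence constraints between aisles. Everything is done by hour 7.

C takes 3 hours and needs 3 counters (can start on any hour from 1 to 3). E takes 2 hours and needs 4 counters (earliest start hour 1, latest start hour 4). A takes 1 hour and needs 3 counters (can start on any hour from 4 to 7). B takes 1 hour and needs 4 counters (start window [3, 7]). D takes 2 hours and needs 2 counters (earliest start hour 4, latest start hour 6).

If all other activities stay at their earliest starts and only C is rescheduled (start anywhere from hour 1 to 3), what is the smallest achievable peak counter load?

C@1: h1:7  h2:7  h3:7  h4:5  h5:2  h6:0  h7:0 → peak 7
C@2: h1:4  h2:7  h3:7  h4:8  h5:2  h6:0  h7:0 → peak 8
C@3: h1:4  h2:4  h3:7  h4:8  h5:5  h6:0  h7:0 → peak 8
Best is C@1, peak 7.

7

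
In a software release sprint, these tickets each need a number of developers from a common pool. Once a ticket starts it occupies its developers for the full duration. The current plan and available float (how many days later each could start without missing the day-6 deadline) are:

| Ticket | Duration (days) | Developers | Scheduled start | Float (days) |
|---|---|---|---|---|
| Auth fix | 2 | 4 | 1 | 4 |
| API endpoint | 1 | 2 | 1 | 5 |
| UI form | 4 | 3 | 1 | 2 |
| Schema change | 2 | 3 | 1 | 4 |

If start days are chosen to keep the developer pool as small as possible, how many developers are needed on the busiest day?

Early-start (Auth fix@1, API endpoint@1, UI form@1, Schema change@1) gives peak 12: d1:12  d2:10  d3:3  d4:3  d5:0  d6:0.
Shift UI form→3, Schema change→3.
Schedule Auth fix@1, API endpoint@1, UI form@3, Schema change@3: d1:6  d2:4  d3:6  d4:6  d5:3  d6:3 — peak 6.

6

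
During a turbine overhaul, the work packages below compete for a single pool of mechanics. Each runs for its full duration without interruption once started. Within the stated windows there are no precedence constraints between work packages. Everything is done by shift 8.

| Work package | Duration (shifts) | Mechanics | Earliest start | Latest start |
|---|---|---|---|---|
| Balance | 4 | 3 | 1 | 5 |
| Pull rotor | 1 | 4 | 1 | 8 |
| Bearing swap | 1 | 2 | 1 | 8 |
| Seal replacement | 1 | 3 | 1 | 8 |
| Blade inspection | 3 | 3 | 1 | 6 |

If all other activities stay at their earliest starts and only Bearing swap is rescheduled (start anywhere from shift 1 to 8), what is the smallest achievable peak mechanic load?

Bearing swap@1: s1:15  s2:6  s3:6  s4:3  s5:0  s6:0  s7:0  s8:0 → peak 15
Bearing swap@2: s1:13  s2:8  s3:6  s4:3  s5:0  s6:0  s7:0  s8:0 → peak 13
Bearing swap@3: s1:13  s2:6  s3:8  s4:3  s5:0  s6:0  s7:0  s8:0 → peak 13
Bearing swap@4: s1:13  s2:6  s3:6  s4:5  s5:0  s6:0  s7:0  s8:0 → peak 13
Bearing swap@5: s1:13  s2:6  s3:6  s4:3  s5:2  s6:0  s7:0  s8:0 → peak 13
Bearing swap@6: s1:13  s2:6  s3:6  s4:3  s5:0  s6:2  s7:0  s8:0 → peak 13
Bearing swap@7: s1:13  s2:6  s3:6  s4:3  s5:0  s6:0  s7:2  s8:0 → peak 13
Bearing swap@8: s1:13  s2:6  s3:6  s4:3  s5:0  s6:0  s7:0  s8:2 → peak 13
Best is Bearing swap@2, peak 13.

13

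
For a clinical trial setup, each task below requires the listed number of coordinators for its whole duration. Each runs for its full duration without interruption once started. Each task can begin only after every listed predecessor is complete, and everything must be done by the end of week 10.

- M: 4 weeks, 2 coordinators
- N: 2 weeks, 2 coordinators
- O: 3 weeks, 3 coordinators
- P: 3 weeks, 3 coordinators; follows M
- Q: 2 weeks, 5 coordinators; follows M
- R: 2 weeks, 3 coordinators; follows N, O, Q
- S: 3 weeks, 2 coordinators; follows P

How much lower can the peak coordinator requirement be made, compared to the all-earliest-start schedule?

0

Early-start peak: w1:7  w2:7  w3:5  w4:2  w5:8  w6:8  w7:6  w8:5  w9:2  w10:2 ⇒ 8.
Leveled (M@1, N@1, O@1, P@5, Q@5, R@7, S@8): w1:7  w2:7  w3:5  w4:2  w5:8  w6:8  w7:6  w8:5  w9:2  w10:2 ⇒ 8.
Reduction 8 − 8 = 0.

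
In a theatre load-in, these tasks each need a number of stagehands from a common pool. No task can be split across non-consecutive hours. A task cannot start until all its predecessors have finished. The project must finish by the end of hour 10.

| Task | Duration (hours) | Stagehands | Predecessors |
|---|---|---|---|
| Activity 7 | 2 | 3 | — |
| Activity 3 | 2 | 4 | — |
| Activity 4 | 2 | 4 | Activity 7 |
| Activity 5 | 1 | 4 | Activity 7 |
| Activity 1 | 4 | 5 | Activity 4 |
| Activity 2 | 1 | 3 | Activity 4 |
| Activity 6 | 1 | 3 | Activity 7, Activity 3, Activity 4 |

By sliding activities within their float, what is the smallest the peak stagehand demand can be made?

Early-start (Activity 7@1, Activity 3@1, Activity 4@3, Activity 5@3, Activity 1@5, Activity 2@5, Activity 6@5) gives peak 11: h1:7  h2:7  h3:8  h4:4  h5:11  h6:5  h7:5  h8:5  h9:0  h10:0.
Shift Activity 5→5, Activity 1→6, Activity 6→10.
Schedule Activity 7@1, Activity 3@1, Activity 4@3, Activity 5@5, Activity 1@6, Activity 2@5, Activity 6@10: h1:7  h2:7  h3:4  h4:4  h5:7  h6:5  h7:5  h8:5  h9:5  h10:3 — peak 7.

7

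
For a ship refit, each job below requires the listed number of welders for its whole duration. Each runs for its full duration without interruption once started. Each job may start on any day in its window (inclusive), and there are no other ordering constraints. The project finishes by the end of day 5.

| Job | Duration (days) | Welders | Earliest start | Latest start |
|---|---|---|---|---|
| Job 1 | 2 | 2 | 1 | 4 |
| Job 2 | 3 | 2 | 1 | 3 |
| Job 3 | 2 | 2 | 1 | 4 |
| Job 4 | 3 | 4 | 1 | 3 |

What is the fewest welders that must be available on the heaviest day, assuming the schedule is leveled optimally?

6

Early-start (Job 1@1, Job 2@1, Job 3@1, Job 4@1) gives peak 10: d1:10  d2:10  d3:6  d4:0  d5:0.
Shift Job 4→3.
Schedule Job 1@1, Job 2@1, Job 3@1, Job 4@3: d1:6  d2:6  d3:6  d4:4  d5:4 — peak 6.
Total welder-days = 26 over 5 days ⇒ peak ≥ ⌈26/5⌉ = 6, so 6 is optimal.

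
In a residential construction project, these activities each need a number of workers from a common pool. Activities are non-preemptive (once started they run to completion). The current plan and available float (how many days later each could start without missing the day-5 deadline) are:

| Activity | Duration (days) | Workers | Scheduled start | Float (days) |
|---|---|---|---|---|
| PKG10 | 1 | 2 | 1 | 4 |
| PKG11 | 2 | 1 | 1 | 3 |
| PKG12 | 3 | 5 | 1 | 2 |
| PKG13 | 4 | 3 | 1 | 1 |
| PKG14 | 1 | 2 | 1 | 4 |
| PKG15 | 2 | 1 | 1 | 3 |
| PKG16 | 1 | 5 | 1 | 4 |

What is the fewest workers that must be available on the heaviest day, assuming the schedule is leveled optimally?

Early-start (PKG10@1, PKG11@1, PKG12@1, PKG13@1, PKG14@1, PKG15@1, PKG16@1) gives peak 19: d1:19  d2:10  d3:8  d4:3  d5:0.
Shift PKG13→2, PKG14→4, PKG15→3, PKG16→5.
Schedule PKG10@1, PKG11@1, PKG12@1, PKG13@2, PKG14@4, PKG15@3, PKG16@5: d1:8  d2:9  d3:9  d4:6  d5:8 — peak 9.

9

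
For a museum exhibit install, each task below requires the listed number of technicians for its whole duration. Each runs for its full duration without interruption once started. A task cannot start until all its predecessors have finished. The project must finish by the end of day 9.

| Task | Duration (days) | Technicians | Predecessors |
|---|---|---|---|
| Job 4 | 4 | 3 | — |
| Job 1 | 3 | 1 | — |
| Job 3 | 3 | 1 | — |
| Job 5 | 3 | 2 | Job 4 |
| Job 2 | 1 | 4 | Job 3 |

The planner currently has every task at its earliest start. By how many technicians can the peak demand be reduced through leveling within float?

Early-start peak: d1:5  d2:5  d3:5  d4:7  d5:2  d6:2  d7:2  d8:0  d9:0 ⇒ 7.
Leveled (Job 4@1, Job 1@1, Job 3@4, Job 5@5, Job 2@8): d1:4  d2:4  d3:4  d4:4  d5:3  d6:3  d7:2  d8:4  d9:0 ⇒ 4.
Reduction 7 − 4 = 3.

3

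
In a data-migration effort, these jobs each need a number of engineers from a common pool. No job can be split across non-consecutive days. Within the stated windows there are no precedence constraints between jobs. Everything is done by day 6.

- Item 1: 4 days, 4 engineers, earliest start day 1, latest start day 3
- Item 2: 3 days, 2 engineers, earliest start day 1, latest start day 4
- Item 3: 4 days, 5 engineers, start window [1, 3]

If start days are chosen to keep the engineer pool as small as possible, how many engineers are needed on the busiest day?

Schedule Item 1@1, Item 2@1, Item 3@1: d1:11  d2:11  d3:11  d4:9  d5:0  d6:0 — peak 11.

11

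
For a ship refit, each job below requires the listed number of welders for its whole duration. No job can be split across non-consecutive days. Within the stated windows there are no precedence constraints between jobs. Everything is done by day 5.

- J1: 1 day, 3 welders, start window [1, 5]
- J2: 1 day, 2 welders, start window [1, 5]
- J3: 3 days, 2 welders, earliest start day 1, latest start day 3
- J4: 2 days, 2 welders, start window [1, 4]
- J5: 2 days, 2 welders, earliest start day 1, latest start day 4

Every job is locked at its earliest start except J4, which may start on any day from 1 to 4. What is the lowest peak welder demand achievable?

9

J4@1: d1:11  d2:6  d3:2  d4:0  d5:0 → peak 11
J4@2: d1:9  d2:6  d3:4  d4:0  d5:0 → peak 9
J4@3: d1:9  d2:4  d3:4  d4:2  d5:0 → peak 9
J4@4: d1:9  d2:4  d3:2  d4:2  d5:2 → peak 9
Best is J4@2, peak 9.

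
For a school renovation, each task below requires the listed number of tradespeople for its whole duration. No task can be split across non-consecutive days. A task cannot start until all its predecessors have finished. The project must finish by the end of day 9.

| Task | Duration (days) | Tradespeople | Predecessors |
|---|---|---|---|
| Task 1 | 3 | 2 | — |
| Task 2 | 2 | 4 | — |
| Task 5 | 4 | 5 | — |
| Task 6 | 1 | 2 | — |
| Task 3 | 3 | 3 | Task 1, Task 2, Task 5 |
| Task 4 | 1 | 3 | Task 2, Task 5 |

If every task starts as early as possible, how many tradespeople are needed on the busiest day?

13

Early-start schedule: Task 1@1, Task 2@1, Task 5@1, Task 6@1, Task 3@5, Task 4@5.
Load per day: day 1: 13, day 2: 11, day 3: 7, day 4: 5, day 5: 6, day 6: 3, day 7: 3, day 8: 0, day 9: 0.
Peak is 13.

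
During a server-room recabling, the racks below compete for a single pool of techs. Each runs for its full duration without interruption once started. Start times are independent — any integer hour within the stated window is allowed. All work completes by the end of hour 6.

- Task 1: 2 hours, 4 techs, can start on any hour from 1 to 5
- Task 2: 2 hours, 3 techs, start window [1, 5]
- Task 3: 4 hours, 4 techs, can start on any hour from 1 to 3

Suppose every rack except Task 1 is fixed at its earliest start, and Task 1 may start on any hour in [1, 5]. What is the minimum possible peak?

Task 1@1: h1:11  h2:11  h3:4  h4:4  h5:0  h6:0 → peak 11
Task 1@2: h1:7  h2:11  h3:8  h4:4  h5:0  h6:0 → peak 11
Task 1@3: h1:7  h2:7  h3:8  h4:8  h5:0  h6:0 → peak 8
Task 1@4: h1:7  h2:7  h3:4  h4:8  h5:4  h6:0 → peak 8
Task 1@5: h1:7  h2:7  h3:4  h4:4  h5:4  h6:4 → peak 7
Best is Task 1@5, peak 7.

7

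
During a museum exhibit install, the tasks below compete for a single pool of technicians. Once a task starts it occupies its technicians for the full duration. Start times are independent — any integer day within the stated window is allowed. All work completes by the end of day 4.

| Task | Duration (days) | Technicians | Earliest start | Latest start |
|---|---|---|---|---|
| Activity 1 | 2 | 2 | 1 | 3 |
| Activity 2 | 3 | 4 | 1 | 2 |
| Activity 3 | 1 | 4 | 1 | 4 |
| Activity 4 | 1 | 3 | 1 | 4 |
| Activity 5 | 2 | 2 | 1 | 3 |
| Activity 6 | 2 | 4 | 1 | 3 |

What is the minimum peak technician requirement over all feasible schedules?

10

Early-start (Activity 1@1, Activity 2@1, Activity 3@1, Activity 4@1, Activity 5@1, Activity 6@1) gives peak 19: d1:19  d2:12  d3:4  d4:0.
Shift Activity 4→2, Activity 5→3, Activity 6→3.
Schedule Activity 1@1, Activity 2@1, Activity 3@1, Activity 4@2, Activity 5@3, Activity 6@3: d1:10  d2:9  d3:10  d4:6 — peak 10.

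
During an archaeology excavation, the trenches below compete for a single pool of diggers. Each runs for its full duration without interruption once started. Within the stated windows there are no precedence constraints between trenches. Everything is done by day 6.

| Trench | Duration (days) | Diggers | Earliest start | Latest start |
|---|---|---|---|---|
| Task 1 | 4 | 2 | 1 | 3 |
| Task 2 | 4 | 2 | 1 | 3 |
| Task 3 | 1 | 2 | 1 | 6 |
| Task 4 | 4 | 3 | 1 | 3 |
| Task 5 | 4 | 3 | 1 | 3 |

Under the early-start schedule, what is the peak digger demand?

12

Early-start schedule: Task 1@1, Task 2@1, Task 3@1, Task 4@1, Task 5@1.
Load per day: day 1: 12, day 2: 10, day 3: 10, day 4: 10, day 5: 0, day 6: 0.
Peak is 12.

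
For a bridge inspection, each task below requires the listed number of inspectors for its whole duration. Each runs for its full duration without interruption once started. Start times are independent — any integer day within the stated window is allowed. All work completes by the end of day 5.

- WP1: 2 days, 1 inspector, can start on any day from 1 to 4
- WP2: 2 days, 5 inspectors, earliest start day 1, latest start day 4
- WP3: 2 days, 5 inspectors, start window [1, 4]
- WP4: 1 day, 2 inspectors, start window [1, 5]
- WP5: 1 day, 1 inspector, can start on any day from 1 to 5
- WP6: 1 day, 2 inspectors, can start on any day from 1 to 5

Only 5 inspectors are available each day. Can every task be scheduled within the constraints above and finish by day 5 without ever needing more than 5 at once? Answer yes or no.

no

Total inspector-days = 27; over 5 days the average is 27/5 > 5, so some day must exceed 5.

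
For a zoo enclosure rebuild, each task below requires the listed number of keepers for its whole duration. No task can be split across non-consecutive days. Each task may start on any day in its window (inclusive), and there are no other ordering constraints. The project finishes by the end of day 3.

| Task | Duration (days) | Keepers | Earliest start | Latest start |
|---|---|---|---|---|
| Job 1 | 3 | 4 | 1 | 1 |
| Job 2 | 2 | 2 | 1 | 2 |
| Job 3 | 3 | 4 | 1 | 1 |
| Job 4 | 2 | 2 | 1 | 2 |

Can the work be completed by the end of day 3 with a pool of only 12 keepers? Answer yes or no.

Schedule Job 1@1, Job 2@1, Job 3@1, Job 4@1: d1:12  d2:12  d3:8 — peak 12 ≤ 12.

yes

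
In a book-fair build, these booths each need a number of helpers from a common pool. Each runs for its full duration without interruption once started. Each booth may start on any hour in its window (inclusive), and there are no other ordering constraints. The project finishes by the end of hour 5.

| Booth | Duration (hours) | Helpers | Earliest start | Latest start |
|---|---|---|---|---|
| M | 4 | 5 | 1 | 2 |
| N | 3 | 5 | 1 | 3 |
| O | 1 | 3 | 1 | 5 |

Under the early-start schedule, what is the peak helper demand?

13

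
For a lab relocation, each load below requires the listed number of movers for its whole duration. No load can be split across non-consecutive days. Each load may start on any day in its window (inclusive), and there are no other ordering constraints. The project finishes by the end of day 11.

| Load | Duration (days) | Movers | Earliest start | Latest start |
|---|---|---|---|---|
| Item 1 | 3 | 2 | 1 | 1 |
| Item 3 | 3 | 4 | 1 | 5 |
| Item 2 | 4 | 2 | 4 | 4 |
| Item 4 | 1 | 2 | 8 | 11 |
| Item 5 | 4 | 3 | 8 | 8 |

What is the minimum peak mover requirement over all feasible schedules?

6

Schedule Item 1@1, Item 3@1, Item 2@4, Item 4@8, Item 5@8: d1:6  d2:6  d3:6  d4:2  d5:2  d6:2  d7:2  d8:5  d9:3  d10:3  d11:3 — peak 6.
No arrangement of the 20 feasible schedules does better.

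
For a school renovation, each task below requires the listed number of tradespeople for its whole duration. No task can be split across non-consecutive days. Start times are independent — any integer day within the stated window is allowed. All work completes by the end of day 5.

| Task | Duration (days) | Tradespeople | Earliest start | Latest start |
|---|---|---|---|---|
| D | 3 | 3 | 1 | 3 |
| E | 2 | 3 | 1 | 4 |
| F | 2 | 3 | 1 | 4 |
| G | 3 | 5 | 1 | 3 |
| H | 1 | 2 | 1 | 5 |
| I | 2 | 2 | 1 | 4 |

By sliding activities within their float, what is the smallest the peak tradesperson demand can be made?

9

Early-start (D@1, E@1, F@1, G@1, H@1, I@1) gives peak 18: d1:18  d2:16  d3:8  d4:0  d5:0.
Shift G→3, H→4, I→4.
Schedule D@1, E@1, F@1, G@3, H@4, I@4: d1:9  d2:9  d3:8  d4:9  d5:7 — peak 9.
Total tradesperson-days = 42 over 5 days ⇒ peak ≥ ⌈42/5⌉ = 9, so 9 is optimal.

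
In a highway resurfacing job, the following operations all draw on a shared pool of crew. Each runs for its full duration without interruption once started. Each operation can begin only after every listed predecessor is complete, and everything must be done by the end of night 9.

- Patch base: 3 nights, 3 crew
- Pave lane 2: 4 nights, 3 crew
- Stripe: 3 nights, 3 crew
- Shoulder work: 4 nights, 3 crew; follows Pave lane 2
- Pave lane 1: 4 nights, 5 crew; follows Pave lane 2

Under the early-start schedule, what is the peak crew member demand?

9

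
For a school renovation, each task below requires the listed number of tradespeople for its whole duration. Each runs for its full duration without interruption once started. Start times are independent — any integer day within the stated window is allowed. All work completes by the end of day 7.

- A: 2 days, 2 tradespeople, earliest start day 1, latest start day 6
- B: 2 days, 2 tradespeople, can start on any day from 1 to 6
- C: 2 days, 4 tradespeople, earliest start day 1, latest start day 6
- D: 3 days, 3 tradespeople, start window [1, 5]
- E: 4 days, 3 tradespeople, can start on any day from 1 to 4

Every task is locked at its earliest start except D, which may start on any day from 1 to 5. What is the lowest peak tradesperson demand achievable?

11

D@1: d1:14  d2:14  d3:6  d4:3  d5:0  d6:0  d7:0 → peak 14
D@2: d1:11  d2:14  d3:6  d4:6  d5:0  d6:0  d7:0 → peak 14
D@3: d1:11  d2:11  d3:6  d4:6  d5:3  d6:0  d7:0 → peak 11
D@4: d1:11  d2:11  d3:3  d4:6  d5:3  d6:3  d7:0 → peak 11
D@5: d1:11  d2:11  d3:3  d4:3  d5:3  d6:3  d7:3 → peak 11
Best is D@3, peak 11.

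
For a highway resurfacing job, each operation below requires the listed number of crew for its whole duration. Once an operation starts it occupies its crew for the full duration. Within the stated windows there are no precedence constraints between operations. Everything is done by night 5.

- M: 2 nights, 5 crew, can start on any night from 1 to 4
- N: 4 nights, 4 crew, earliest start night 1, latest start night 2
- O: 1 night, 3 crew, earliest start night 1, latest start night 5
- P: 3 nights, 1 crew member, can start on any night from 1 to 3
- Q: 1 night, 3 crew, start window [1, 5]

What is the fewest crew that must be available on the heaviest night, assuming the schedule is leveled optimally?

9

Early-start (M@1, N@1, O@1, P@1, Q@1) gives peak 16: n1:16  n2:10  n3:5  n4:4  n5:0.
Shift O→3, P→3, Q→4.
Schedule M@1, N@1, O@3, P@3, Q@4: n1:9  n2:9  n3:8  n4:8  n5:1 — peak 9.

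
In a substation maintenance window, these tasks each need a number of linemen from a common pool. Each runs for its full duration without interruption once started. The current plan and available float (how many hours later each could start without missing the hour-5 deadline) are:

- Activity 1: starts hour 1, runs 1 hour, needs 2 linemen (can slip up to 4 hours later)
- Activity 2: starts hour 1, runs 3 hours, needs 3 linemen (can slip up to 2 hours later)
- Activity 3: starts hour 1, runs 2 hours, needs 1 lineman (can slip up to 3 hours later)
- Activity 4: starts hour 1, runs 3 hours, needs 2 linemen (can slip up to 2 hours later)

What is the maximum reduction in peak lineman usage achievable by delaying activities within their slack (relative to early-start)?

Early-start peak: h1:8  h2:6  h3:5  h4:0  h5:0 ⇒ 8.
Leveled (Activity 1@1, Activity 2@1, Activity 3@4, Activity 4@2): h1:5  h2:5  h3:5  h4:3  h5:1 ⇒ 5.
Reduction 8 − 5 = 3.

3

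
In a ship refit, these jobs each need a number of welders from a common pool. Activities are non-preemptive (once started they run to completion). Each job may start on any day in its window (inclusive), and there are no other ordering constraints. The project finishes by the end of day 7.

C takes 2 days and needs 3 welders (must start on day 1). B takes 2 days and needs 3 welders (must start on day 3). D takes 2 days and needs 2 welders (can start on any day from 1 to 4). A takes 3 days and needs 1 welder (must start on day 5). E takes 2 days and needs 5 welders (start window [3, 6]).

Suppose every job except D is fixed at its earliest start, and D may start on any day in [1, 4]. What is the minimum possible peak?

8

D@1: d1:5  d2:5  d3:8  d4:8  d5:1  d6:1  d7:1 → peak 8
D@2: d1:3  d2:5  d3:10  d4:8  d5:1  d6:1  d7:1 → peak 10
D@3: d1:3  d2:3  d3:10  d4:10  d5:1  d6:1  d7:1 → peak 10
D@4: d1:3  d2:3  d3:8  d4:10  d5:3  d6:1  d7:1 → peak 10
Best is D@1, peak 8.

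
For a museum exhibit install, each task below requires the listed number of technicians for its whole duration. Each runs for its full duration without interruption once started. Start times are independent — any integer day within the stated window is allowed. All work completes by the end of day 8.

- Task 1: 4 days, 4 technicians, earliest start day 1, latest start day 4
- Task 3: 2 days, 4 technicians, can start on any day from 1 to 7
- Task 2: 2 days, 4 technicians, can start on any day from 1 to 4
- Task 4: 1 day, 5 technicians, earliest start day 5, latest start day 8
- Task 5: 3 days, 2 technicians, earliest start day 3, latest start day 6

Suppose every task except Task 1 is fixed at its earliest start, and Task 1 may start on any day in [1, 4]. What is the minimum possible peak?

11

Task 1@1: d1:12  d2:12  d3:6  d4:6  d5:7  d6:0  d7:0  d8:0 → peak 12
Task 1@2: d1:8  d2:12  d3:6  d4:6  d5:11  d6:0  d7:0  d8:0 → peak 12
Task 1@3: d1:8  d2:8  d3:6  d4:6  d5:11  d6:4  d7:0  d8:0 → peak 11
Task 1@4: d1:8  d2:8  d3:2  d4:6  d5:11  d6:4  d7:4  d8:0 → peak 11
Best is Task 1@3, peak 11.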